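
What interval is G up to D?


Working:
Letter names: G → D spans 5 letter names → a 5th
Semitones: G → D = 7 half-steps
A 5th of 7 semitones is a perfect 5th
= perfect 5th


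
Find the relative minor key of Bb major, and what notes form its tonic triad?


Let's work it out.
The relative minor shares the major's key signature and starts on its 6th degree
6th degree = a major 6th above the tonic; a major 6th above Bb is G
→ relative minor of Bb major is G minor
Tonic triad of G minor = root + minor 3rd + perfect 5th = G Bb D
= G minor; triad = G Bb D


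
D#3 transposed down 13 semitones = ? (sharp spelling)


Reasoning:
D#3: chromatic position 3 in octave 3 → absolute = 3×12 + 3 = 39
Transpose down 13: 39 - 13 = 26
26 = 2×12 + 2 → D in octave 2
Result = D2


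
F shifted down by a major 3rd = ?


Working:
major 3rd: 3 letter names, 4 semitones
Letter: F - 2 → D
Pitch: F - 4 semitones, spelled as a D → Db
= Db


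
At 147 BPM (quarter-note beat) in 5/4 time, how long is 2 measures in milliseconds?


Reasoning:
Quarter-note beat duration = 60000 / 147 ms
Beats per measure (5/4) = 5
One measure = 5 × 60000 / 147 = 300000 / 147 ms
2 measures = 2 × 300000 / 147 = 600000 / 147
= 4081.6 ms


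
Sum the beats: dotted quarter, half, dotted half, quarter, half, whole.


Reasoning:
Beat values:
  dotted quarter = 1.5 beats
  half = 2 beats
  dotted half = 3 beats
  quarter = 1 beat
  half = 2 beats
  whole = 4 beats
Sum = 1.5 + 2 + 3 + 1 + 2 + 4
= 13.5 beats


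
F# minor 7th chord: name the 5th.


Solution.
Minor 7th chord = root + minor 3rd + perfect 5th + minor 7th
Seventh chords stack in thirds, so the letter names are F-A-C-E
Root: F#
Minor 3rd above F#: A
Perfect 5th above F#: C#
Minor 7th above F#: E
The 5th = C#


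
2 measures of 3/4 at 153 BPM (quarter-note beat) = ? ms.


Quarter-note beat duration = 60000 / 153 ms
Beats per measure (3/4) = 3
One measure = 3 × 60000 / 153 = 180000 / 153 ms
2 measures = 2 × 180000 / 153 = 360000 / 153
= 2352.9 ms


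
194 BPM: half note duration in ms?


Solution.
One quarter-note beat = 60000 / BPM = 60000 / 194 ms
Half note = 2 × quarter note
Duration = 2 × 60000 / 194 = 120000 / 194
= 618.6 ms


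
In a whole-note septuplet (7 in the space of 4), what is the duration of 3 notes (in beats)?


Septuplet: 7 notes occupy the space of 4 whole notes
Space = 4 × 4 = 16 beats
Each septuplet note = 16 / 7 = 16/7 beats
3 notes = 3 × 16/7 = 48/7
= 48/7 beats


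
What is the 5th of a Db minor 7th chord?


Working:
Minor 7th chord = root + minor 3rd + perfect 5th + minor 7th
Seventh chords stack in thirds, so the letter names are D-F-A-C
Root: Db
Minor 3rd above Db: Fb
Perfect 5th above Db: Ab
Minor 7th above Db: Cb
The 5th = Ab


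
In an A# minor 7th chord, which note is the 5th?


Reasoning:
Minor 7th chord = root + minor 3rd + perfect 5th + minor 7th
Seventh chords stack in thirds, so the letter names are A-C-E-G
Root: A#
Minor 3rd above A#: C#
Perfect 5th above A#: E#
Minor 7th above A#: G#
The 5th = E#


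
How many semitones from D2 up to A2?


Step by step:
Absolute semitone position = octave×12 + chromatic position
D2: 2×12 + 2 = 26
A2: 2×12 + 9 = 33
Difference = 33 - 26 = 7
= 7 semitones


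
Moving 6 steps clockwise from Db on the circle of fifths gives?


Each clockwise step on the circle of fifths moves up a perfect 5th
From Db: Db → Ab → Eb → Bb → F → C → G
= G


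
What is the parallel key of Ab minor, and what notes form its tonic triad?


Step by step:
Parallel keys share the same tonic but differ in mode
Ab minor → parallel is Ab major
Tonic triad of Ab major = Ab C Eb
= Ab major; triad = Ab C Eb


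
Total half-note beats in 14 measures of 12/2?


Time signature 12/2: the bottom number 2 means the half note gets one count
The top number 12 means 12 half-note beats per measure
Total = 12 × 14 measures
= 168 half-note beats


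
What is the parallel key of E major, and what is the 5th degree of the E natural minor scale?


Parallel keys share the same tonic but differ in mode
E major → parallel is E minor
E natural minor scale: E F# G A B C D
= E minor; 5th degree = B


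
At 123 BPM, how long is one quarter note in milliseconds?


Solution.
One quarter-note beat = 60000 / BPM = 60000 / 123 ms
Duration = 60000 / 123
= 487.8 ms


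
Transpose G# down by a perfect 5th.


Working:
perfect 5th: 5 letter names, 7 semitones
Letter: G - 4 → C
Pitch: G# - 7 semitones, spelled as a C → C#
= C#


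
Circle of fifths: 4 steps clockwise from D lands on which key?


Solution.
Each clockwise step on the circle of fifths moves up a perfect 5th
From D: D → A → E → B → F#/Gb
= F#/Gb


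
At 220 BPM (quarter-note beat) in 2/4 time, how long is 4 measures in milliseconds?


Quarter-note beat duration = 60000 / 220 ms
Beats per measure (2/4) = 2
One measure = 2 × 60000 / 220 = 120000 / 220 ms
4 measures = 4 × 120000 / 220 = 480000 / 220
= 2181.8 ms


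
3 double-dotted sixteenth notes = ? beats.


Let's work it out.
Base sixteenth note = 1/4 beats
Dot 1 adds half the previous value: +1/8
Dot 2 adds half the previous value: +1/16
One double-dotted sixteenth = 1/4 + 1/8 + 1/16 = 7/16
3 of them = 3 × 7/16 = 21/16
= 21/16 beats


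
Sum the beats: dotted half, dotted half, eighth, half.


Step by step:
Beat values:
  dotted half = 3 beats
  dotted half = 3 beats
  eighth = 0.5 beats
  half = 2 beats
Sum = 3 + 3 + 0.5 + 2
= 8.5 beats


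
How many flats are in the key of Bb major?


Step by step:
Flat major keys: C(0), F(1), Bb(2), Eb(3), Ab(4), Db(5), Gb(6), Cb(7)
Bb major has 2 flats
Order of flats: Bb Eb Ab Db Gb Cb Fb → first 2: Bb, Eb
= 2 flats


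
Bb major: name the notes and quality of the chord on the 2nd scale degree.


Solution.
Bb major scale: Bb C D Eb F G A
Diatonic triad on degree 2 stacks scale notes 2, 4, 6: C Eb G
C→Eb = 3 semitones; C→G = 7 semitones → minor triad
= C Eb G (minor)


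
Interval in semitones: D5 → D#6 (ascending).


Absolute semitone position = octave×12 + chromatic position
D5: 5×12 + 2 = 62
D#6: 6×12 + 3 = 75
Difference = 75 - 62 = 13
= 13 semitones


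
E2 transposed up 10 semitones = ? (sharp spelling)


Reasoning:
E2: chromatic position 4 in octave 2 → absolute = 2×12 + 4 = 28
Transpose up 10: 28 + 10 = 38
38 = 3×12 + 2 → D in octave 3
Result = D3


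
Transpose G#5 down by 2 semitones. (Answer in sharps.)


G#5: chromatic position 8 in octave 5 → absolute = 5×12 + 8 = 68
Transpose down 2: 68 - 2 = 66
66 = 5×12 + 6 → F# in octave 5
Result = F#5


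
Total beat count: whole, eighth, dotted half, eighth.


Working:
Beat values:
  whole = 4 beats
  eighth = 0.5 beats
  dotted half = 3 beats
  eighth = 0.5 beats
Sum = 4 + 0.5 + 3 + 0.5
= 8 beats


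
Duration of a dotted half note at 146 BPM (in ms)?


Step by step:
One quarter-note beat = 60000 / BPM = 60000 / 146 ms
Dotted half note = 3 × quarter note
Duration = 3 × 60000 / 146 = 180000 / 146
= 1232.9 ms


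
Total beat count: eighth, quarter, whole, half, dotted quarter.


Beat values:
  eighth = 0.5 beats
  quarter = 1 beat
  whole = 4 beats
  half = 2 beats
  dotted quarter = 1.5 beats
Sum = 0.5 + 1 + 4 + 2 + 1.5
= 9 beats


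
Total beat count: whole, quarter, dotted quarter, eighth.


Beat values:
  whole = 4 beats
  quarter = 1 beat
  dotted quarter = 1.5 beats
  eighth = 0.5 beats
Sum = 4 + 1 + 1.5 + 0.5
= 7 beats


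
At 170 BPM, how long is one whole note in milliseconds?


Solution.
One quarter-note beat = 60000 / BPM = 60000 / 170 ms
Whole note = 4 × quarter note
Duration = 4 × 60000 / 170 = 240000 / 170
= 1411.8 ms


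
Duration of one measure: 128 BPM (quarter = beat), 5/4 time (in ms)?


Solution.
Quarter-note beat duration = 60000 / 128 ms
Beats per measure (5/4) = 5
One measure = 5 × 60000 / 128 = 300000 / 128 ms
= 2343.8 ms


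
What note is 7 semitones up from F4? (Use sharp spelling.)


Step by step:
F4: chromatic position 5 in octave 4 → absolute = 4×12 + 5 = 53
Transpose up 7: 53 + 7 = 60
60 = 5×12 + 0 → C in octave 5
Result = C5


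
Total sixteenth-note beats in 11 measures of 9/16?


Working:
Time signature 9/16: the bottom number 16 means the sixteenth note gets one count
The top number 9 means 9 sixteenth-note beats per measure
Total = 9 × 11 measures
= 99 sixteenth-note beats


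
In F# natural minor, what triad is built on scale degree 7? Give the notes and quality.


Solution.
F# natural minor scale: F# G# A B C# D E
Diatonic triad on degree 7 stacks scale notes 7, 2, 4: E G# B
E→G# = 4 semitones; E→B = 7 semitones → major triad
= E G# B (major)


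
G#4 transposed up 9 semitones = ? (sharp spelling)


Reasoning:
G#4: chromatic position 8 in octave 4 → absolute = 4×12 + 8 = 56
Transpose up 9: 56 + 9 = 65
65 = 5×12 + 5 → F in octave 5
Result = F5


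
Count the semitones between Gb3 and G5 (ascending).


Working:
Absolute semitone position = octave×12 + chromatic position
Gb3: 3×12 + 6 = 42
G5: 5×12 + 7 = 67
Difference = 67 - 42 = 25
= 25 semitones


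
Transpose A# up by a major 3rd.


Step by step:
major 3rd: 3 letter names, 4 semitones
Letter: A + 2 → C
Pitch: A# + 4 semitones, spelled as a C → C##
= C##


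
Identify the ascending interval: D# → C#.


Working:
Letter names: D → C spans 7 letter names → a 7th
Semitones: D# → C# = 10 half-steps
A 7th of 10 semitones is a minor 7th
= minor 7th


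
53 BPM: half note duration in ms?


Reasoning:
One quarter-note beat = 60000 / BPM = 60000 / 53 ms
Half note = 2 × quarter note
Duration = 2 × 60000 / 53 = 120000 / 53
= 2264.2 ms


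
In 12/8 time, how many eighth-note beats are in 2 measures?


Time signature 12/8: the bottom number 8 means the eighth note gets one count
The top number 12 means 12 eighth-note beats per measure
Total = 12 × 2 measures
= 24 eighth-note beats


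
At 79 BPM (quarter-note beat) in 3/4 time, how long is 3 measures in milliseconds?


Working:
Quarter-note beat duration = 60000 / 79 ms
Beats per measure (3/4) = 3
One measure = 3 × 60000 / 79 = 180000 / 79 ms
3 measures = 3 × 180000 / 79 = 540000 / 79
= 6835.4 ms


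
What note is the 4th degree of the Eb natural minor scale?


Solution.
Natural minor scale pattern: W-H-W-W-H-W-W (2-1-2-2-1-2-2 semitones)
Starting from Eb:
  Eb + 2 semitones → F
  F + 1 semitone → Gb
  Gb + 2 semitones → Ab
  Ab + 2 semitones → Bb
  Bb + 1 semitone → Cb
  Cb + 2 semitones → Db
  Db + 2 semitones → Eb
Scale: Eb F Gb Ab Bb Cb Db
Degree 4 = Ab


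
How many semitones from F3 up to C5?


Working:
Absolute semitone position = octave×12 + chromatic position
F3: 3×12 + 5 = 41
C5: 5×12 + 0 = 60
Difference = 60 - 41 = 19
= 19 semitones


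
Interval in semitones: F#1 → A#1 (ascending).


Working:
Absolute semitone position = octave×12 + chromatic position
F#1: 1×12 + 6 = 18
A#1: 1×12 + 10 = 22
Difference = 22 - 18 = 4
= 4 semitones


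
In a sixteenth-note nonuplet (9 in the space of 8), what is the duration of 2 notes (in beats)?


Working:
Nonuplet: 9 notes occupy the space of 8 sixteenth notes
Space = 8 × 1/4 = 2 beats
Each nonuplet note = 2 / 9 = 2/9 beats
2 notes = 2 × 2/9 = 4/9
= 4/9 beats


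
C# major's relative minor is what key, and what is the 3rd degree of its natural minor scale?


Solution.
The relative minor shares the major's key signature and starts on its 6th degree
6th degree = a major 6th above the tonic; a major 6th above C# is A#
→ relative minor of C# major is A# minor
A# natural minor scale: A# B# C# D# E# F# G#
= A# minor; 3rd degree = C#


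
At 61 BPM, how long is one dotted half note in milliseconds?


Let's work it out.
One quarter-note beat = 60000 / BPM = 60000 / 61 ms
Dotted half note = 3 × quarter note
Duration = 3 × 60000 / 61 = 180000 / 61
= 2950.8 ms


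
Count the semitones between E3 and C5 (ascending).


Working:
Absolute semitone position = octave×12 + chromatic position
E3: 3×12 + 4 = 40
C5: 5×12 + 0 = 60
Difference = 60 - 40 = 20
= 20 semitones


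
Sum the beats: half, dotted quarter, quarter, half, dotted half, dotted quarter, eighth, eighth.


Beat values:
  half = 2 beats
  dotted quarter = 1.5 beats
  quarter = 1 beat
  half = 2 beats
  dotted half = 3 beats
  dotted quarter = 1.5 beats
  eighth = 0.5 beats
  eighth = 0.5 beats
Sum = 2 + 1.5 + 1 + 2 + 3 + 1.5 + 0.5 + 0.5
= 12 beats


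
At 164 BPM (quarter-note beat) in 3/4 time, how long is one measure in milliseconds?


Working:
Quarter-note beat duration = 60000 / 164 ms
Beats per measure (3/4) = 3
One measure = 3 × 60000 / 164 = 180000 / 164 ms
= 1097.6 ms


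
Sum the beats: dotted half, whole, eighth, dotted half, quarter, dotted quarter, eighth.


Beat values:
  dotted half = 3 beats
  whole = 4 beats
  eighth = 0.5 beats
  dotted half = 3 beats
  quarter = 1 beat
  dotted quarter = 1.5 beats
  eighth = 0.5 beats
Sum = 3 + 4 + 0.5 + 3 + 1 + 1.5 + 0.5
= 13.5 beats


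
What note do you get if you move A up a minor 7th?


Working:
minor 7th: 7 letter names, 10 semitones
Letter: A + 6 → G
Pitch: A + 10 semitones, spelled as a G → G
= G


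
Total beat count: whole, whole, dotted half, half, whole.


Working:
Beat values:
  whole = 4 beats
  whole = 4 beats
  dotted half = 3 beats
  half = 2 beats
  whole = 4 beats
Sum = 4 + 4 + 3 + 2 + 4
= 17 beats


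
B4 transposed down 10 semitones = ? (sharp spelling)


Step by step:
B4: chromatic position 11 in octave 4 → absolute = 4×12 + 11 = 59
Transpose down 10: 59 - 10 = 49
49 = 4×12 + 1 → C# in octave 4
Result = C#4


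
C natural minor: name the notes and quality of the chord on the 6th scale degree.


Solution.
C natural minor scale: C D Eb F G Ab Bb
Diatonic triad on degree 6 stacks scale notes 6, 1, 3: Ab C Eb
Ab→C = 4 semitones; Ab→Eb = 7 semitones → major triad
= Ab C Eb (major)


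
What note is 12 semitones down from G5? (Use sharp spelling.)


Working:
G5: chromatic position 7 in octave 5 → absolute = 5×12 + 7 = 67
Transpose down 12: 67 - 12 = 55
55 = 4×12 + 7 → G in octave 4
Result = G4


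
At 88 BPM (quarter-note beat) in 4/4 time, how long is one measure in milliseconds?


Reasoning:
Quarter-note beat duration = 60000 / 88 ms
Beats per measure (4/4) = 4
One measure = 4 × 60000 / 88 = 240000 / 88 ms
= 2727.3 ms


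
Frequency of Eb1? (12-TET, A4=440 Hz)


Let's work it out.
f = 440 × 2^(n/12) where n = semitones from A4
Eb1: -42 semitones from A4
f = 440 × 2^(-42/12)
f = 38.89 Hz


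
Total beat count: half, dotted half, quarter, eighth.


Reasoning:
Beat values:
  half = 2 beats
  dotted half = 3 beats
  quarter = 1 beat
  eighth = 0.5 beats
Sum = 2 + 3 + 1 + 0.5
= 6.5 beats


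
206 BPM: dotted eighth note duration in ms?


Working:
One quarter-note beat = 60000 / BPM = 60000 / 206 ms
Dotted eighth note = 3/4 × quarter note
Duration = 3/4 × 60000 / 206 = 45000 / 206
= 218.4 ms


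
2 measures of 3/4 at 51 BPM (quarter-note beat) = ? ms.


Working:
Quarter-note beat duration = 60000 / 51 ms
Beats per measure (3/4) = 3
One measure = 3 × 60000 / 51 = 180000 / 51 ms
2 measures = 2 × 180000 / 51 = 360000 / 51
= 7058.8 ms


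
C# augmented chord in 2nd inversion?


Working:
Root position: C# E# G##
2nd inversion: move root and 3rd up an octave
Bass note: G##
Notes (bottom to top) = G## C# E#


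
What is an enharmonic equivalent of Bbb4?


Step by step:
Enharmonic notes sound the same pitch but are spelled with different letter names
Bbb and A name the same pitch class
= A4


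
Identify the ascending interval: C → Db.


Letter names: C → D spans 2 letter names → a 2nd
Semitones: C → Db = 1 half-step
A 2nd of 1 semitone is a minor 2nd
= minor 2nd


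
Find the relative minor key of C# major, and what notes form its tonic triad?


Step by step:
The relative minor shares the major's key signature and starts on its 6th degree
6th degree = a major 6th above the tonic; a major 6th above C# is A#
→ relative minor of C# major is A# minor
Tonic triad of A# minor = root + minor 3rd + perfect 5th = A# C# E#
= A# minor; triad = A# C# E#


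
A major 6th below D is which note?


A 6th spans 6 letter names, so from D we land on F
A major 6th = 9 semitones below D
Spell F at that pitch: F
= F


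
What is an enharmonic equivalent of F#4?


Let's work it out.
Enharmonic notes sound the same pitch but are spelled with different letter names
F# and Gb name the same pitch class
= Gb4


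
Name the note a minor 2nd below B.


A 2nd spans 2 letter names, so from B we land on A
A minor 2nd = 1 semitone below B
Spell A at that pitch: A#
= A#


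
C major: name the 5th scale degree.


Working:
Major scale pattern: W-W-H-W-W-W-H (2-2-1-2-2-2-1 semitones)
Starting from C:
  C + 2 semitones → D
  D + 2 semitones → E
  E + 1 semitone → F
  F + 2 semitones → G
  G + 2 semitones → A
  A + 2 semitones → B
  B + 1 semitone → C
Scale: C D E F G A B
Degree 5 = G


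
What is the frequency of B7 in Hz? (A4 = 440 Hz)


f = 440 × 2^(n/12) where n = semitones from A4
B7: 38 semitones from A4
f = 440 × 2^(38/12)
f = 3951.07 Hz


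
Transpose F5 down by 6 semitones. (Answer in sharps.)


Working:
F5: chromatic position 5 in octave 5 → absolute = 5×12 + 5 = 65
Transpose down 6: 65 - 6 = 59
59 = 4×12 + 11 → B in octave 4
Result = B4


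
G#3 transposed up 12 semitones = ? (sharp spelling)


Solution.
G#3: chromatic position 8 in octave 3 → absolute = 3×12 + 8 = 44
Transpose up 12: 44 + 12 = 56
56 = 4×12 + 8 → G# in octave 4
Result = G#4


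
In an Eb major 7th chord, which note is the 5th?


Step by step:
Major 7th chord = root + major 3rd + perfect 5th + major 7th
Seventh chords stack in thirds, so the letter names are E-G-B-D
Root: Eb
Major 3rd above Eb: G
Perfect 5th above Eb: Bb
Major 7th above Eb: D
The 5th = Bb


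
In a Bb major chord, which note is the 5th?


Major triad = root + major 3rd (4 semitones) + perfect 5th (7 semitones)
A triad on Bb stacks thirds, so the chord tones use letter names B-D-F
Root: Bb
Major 3rd above Bb: D
Perfect 5th above Bb: F
The 5th = F


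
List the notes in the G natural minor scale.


Solution.
Natural minor scale pattern: W-H-W-W-H-W-W (2-1-2-2-1-2-2 semitones)
Starting from G:
  G + 2 semitones → A
  A + 1 semitone → Bb
  Bb + 2 semitones → C
  C + 2 semitones → D
  D + 1 semitone → Eb
  Eb + 2 semitones → F
  F + 2 semitones → G
Scale = G A Bb C D Eb F


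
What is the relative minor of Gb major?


The relative minor shares the major's key signature and starts on its 6th degree
6th degree = a major 6th above the tonic; a major 6th above Gb is Eb
→ relative minor of Gb major is Eb minor
= Eb minor


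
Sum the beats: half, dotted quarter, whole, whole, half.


Let's work it out.
Beat values:
  half = 2 beats
  dotted quarter = 1.5 beats
  whole = 4 beats
  whole = 4 beats
  half = 2 beats
Sum = 2 + 1.5 + 4 + 4 + 2
= 13.5 beats


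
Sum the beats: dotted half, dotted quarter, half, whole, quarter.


Solution.
Beat values:
  dotted half = 3 beats
  dotted quarter = 1.5 beats
  half = 2 beats
  whole = 4 beats
  quarter = 1 beat
Sum = 3 + 1.5 + 2 + 4 + 1
= 11.5 beats


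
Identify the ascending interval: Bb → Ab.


Letter names: B → A spans 7 letter names → a 7th
Semitones: Bb → Ab = 10 half-steps
A 7th of 10 semitones is a minor 7th
= minor 7th


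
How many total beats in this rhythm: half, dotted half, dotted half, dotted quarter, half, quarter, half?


Step by step:
Beat values:
  half = 2 beats
  dotted half = 3 beats
  dotted half = 3 beats
  dotted quarter = 1.5 beats
  half = 2 beats
  quarter = 1 beat
  half = 2 beats
Sum = 2 + 3 + 3 + 1.5 + 2 + 1 + 2
= 14.5 beats


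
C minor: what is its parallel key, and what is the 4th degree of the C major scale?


Parallel keys share the same tonic but differ in mode
C minor → parallel is C major
C major scale: C D E F G A B
= C major; 4th degree = F


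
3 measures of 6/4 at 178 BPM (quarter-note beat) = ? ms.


Let's work it out.
Quarter-note beat duration = 60000 / 178 ms
Beats per measure (6/4) = 6
One measure = 6 × 60000 / 178 = 360000 / 178 ms
3 measures = 3 × 360000 / 178 = 1080000 / 178
= 6067.4 ms


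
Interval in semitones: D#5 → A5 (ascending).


Solution.
Absolute semitone position = octave×12 + chromatic position
D#5: 5×12 + 3 = 63
A5: 5×12 + 9 = 69
Difference = 69 - 63 = 6
= 6 semitones


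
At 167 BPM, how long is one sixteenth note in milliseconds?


Working:
One quarter-note beat = 60000 / BPM = 60000 / 167 ms
Sixteenth note = 1/4 × quarter note
Duration = 1/4 × 60000 / 167 = 15000 / 167
= 89.8 ms


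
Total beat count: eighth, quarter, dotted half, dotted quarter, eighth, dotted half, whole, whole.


Beat values:
  eighth = 0.5 beats
  quarter = 1 beat
  dotted half = 3 beats
  dotted quarter = 1.5 beats
  eighth = 0.5 beats
  dotted half = 3 beats
  whole = 4 beats
  whole = 4 beats
Sum = 0.5 + 1 + 3 + 1.5 + 0.5 + 3 + 4 + 4
= 17.5 beats


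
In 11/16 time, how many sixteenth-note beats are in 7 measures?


Time signature 11/16: the bottom number 16 means the sixteenth note gets one count
The top number 11 means 11 sixteenth-note beats per measure
Total = 11 × 7 measures
= 77 sixteenth-note beats


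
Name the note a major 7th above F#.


Working:
A 7th spans 7 letter names, so from F we land on E
A major 7th = 11 semitones above F#
Spell E at that pitch: E#
= E#


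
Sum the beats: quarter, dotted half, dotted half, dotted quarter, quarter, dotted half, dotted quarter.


Working:
Beat values:
  quarter = 1 beat
  dotted half = 3 beats
  dotted half = 3 beats
  dotted quarter = 1.5 beats
  quarter = 1 beat
  dotted half = 3 beats
  dotted quarter = 1.5 beats
Sum = 1 + 3 + 3 + 1.5 + 1 + 3 + 1.5
= 14 beats


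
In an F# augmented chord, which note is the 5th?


Let's work it out.
Augmented triad = root + major 3rd (4 semitones) + augmented 5th (8 semitones)
A triad on F# stacks thirds, so the chord tones use letter names F-A-C
Root: F#
Major 3rd above F#: A#
Augmented 5th above F#: C##
The 5th = C##


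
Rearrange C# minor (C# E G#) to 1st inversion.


Solution.
Root position: C# E G#
1st inversion: move root up an octave
Bass note: E
Notes (bottom to top) = E G# C#


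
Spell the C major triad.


Step by step:
Major triad = root + major 3rd (4 semitones) + perfect 5th (7 semitones)
A triad on C stacks thirds, so the chord tones use letter names C-E-G
Root: C
Major 3rd above C: E
Perfect 5th above C: G
Chord = C E G


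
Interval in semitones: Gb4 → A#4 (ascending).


Absolute semitone position = octave×12 + chromatic position
Gb4: 4×12 + 6 = 54
A#4: 4×12 + 10 = 58
Difference = 58 - 54 = 4
= 4 semitones


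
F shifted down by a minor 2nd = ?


minor 2nd: 2 letter names, 1 semitones
Letter: F - 1 → E
Pitch: F - 1 semitones, spelled as an E → E
= E


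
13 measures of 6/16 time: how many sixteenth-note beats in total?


Time signature 6/16: the bottom number 16 means the sixteenth note gets one count
The top number 6 means 6 sixteenth-note beats per measure
Total = 6 × 13 measures
= 78 sixteenth-note beats


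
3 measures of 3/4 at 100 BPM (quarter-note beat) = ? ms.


Quarter-note beat duration = 60000 / 100 ms
Beats per measure (3/4) = 3
One measure = 3 × 60000 / 100 = 180000 / 100 ms
3 measures = 3 × 180000 / 100 = 540000 / 100
= 5400.0 ms


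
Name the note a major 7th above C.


Step by step:
A 7th spans 7 letter names, so from C we land on B
A major 7th = 11 semitones above C
Spell B at that pitch: B
= B


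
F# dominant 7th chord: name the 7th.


Dominant 7th chord = root + major 3rd + perfect 5th + minor 7th
Seventh chords stack in thirds, so the letter names are F-A-C-E
Root: F#
Major 3rd above F#: A#
Perfect 5th above F#: C#
Minor 7th above F#: E
The 7th = E


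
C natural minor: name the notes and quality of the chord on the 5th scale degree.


Working:
C natural minor scale: C D Eb F G Ab Bb
Diatonic triad on degree 5 stacks scale notes 5, 7, 2: G Bb D
G→Bb = 3 semitones; G→D = 7 semitones → minor triad
= G Bb D (minor)


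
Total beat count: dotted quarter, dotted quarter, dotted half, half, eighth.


Reasoning:
Beat values:
  dotted quarter = 1.5 beats
  dotted quarter = 1.5 beats
  dotted half = 3 beats
  half = 2 beats
  eighth = 0.5 beats
Sum = 1.5 + 1.5 + 3 + 2 + 0.5
= 8.5 beats


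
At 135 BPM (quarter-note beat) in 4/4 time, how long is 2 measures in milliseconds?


Quarter-note beat duration = 60000 / 135 ms
Beats per measure (4/4) = 4
One measure = 4 × 60000 / 135 = 240000 / 135 ms
2 measures = 2 × 240000 / 135 = 480000 / 135
= 3555.6 ms


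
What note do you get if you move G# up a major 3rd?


Solution.
major 3rd: 3 letter names, 4 semitones
Letter: G + 2 → B
Pitch: G# + 4 semitones, spelled as a B → B#
= B#


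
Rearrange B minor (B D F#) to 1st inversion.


Step by step:
Root position: B D F#
1st inversion: move root up an octave
Bass note: D
Notes (bottom to top) = D F# B


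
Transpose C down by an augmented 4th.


augmented 4th: 4 letter names, 6 semitones
Letter: C - 3 → G
Pitch: C - 6 semitones, spelled as a G → Gb
= Gb


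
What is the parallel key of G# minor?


Working:
Parallel keys share the same tonic but differ in mode
G# minor → parallel is G# major
= G# major


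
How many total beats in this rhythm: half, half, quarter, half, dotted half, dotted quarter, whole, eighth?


Let's work it out.
Beat values:
  half = 2 beats
  half = 2 beats
  quarter = 1 beat
  half = 2 beats
  dotted half = 3 beats
  dotted quarter = 1.5 beats
  whole = 4 beats
  eighth = 0.5 beats
Sum = 2 + 2 + 1 + 2 + 3 + 1.5 + 4 + 0.5
= 16 beats


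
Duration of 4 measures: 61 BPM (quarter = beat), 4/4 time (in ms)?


Working:
Quarter-note beat duration = 60000 / 61 ms
Beats per measure (4/4) = 4
One measure = 4 × 60000 / 61 = 240000 / 61 ms
4 measures = 4 × 240000 / 61 = 960000 / 61
= 15737.7 ms


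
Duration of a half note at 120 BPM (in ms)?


One quarter-note beat = 60000 / BPM = 60000 / 120 ms
Half note = 2 × quarter note
Duration = 2 × 60000 / 120 = 120000 / 120
= 1000.0 ms


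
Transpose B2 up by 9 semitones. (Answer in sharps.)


Solution.
B2: chromatic position 11 in octave 2 → absolute = 2×12 + 11 = 35
Transpose up 9: 35 + 9 = 44
44 = 3×12 + 8 → G# in octave 3
Result = G#3


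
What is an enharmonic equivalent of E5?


Step by step:
Enharmonic notes sound the same pitch but are spelled with different letter names
E and Fb name the same pitch class
= Fb5


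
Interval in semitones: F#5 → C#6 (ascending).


Absolute semitone position = octave×12 + chromatic position
F#5: 5×12 + 6 = 66
C#6: 6×12 + 1 = 73
Difference = 73 - 66 = 7
= 7 semitones


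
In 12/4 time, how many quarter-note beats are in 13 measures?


Let's work it out.
Time signature 12/4: the bottom number 4 means the quarter note gets one count
The top number 12 means 12 quarter-note beats per measure
Total = 12 × 13 measures
= 156 quarter-note beats


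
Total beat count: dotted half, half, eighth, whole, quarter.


Reasoning:
Beat values:
  dotted half = 3 beats
  half = 2 beats
  eighth = 0.5 beats
  whole = 4 beats
  quarter = 1 beat
Sum = 3 + 2 + 0.5 + 4 + 1
= 10.5 beats


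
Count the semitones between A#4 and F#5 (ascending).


Absolute semitone position = octave×12 + chromatic position
A#4: 4×12 + 10 = 58
F#5: 5×12 + 6 = 66
Difference = 66 - 58 = 8
= 8 semitones


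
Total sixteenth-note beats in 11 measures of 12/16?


Working:
Time signature 12/16: the bottom number 16 means the sixteenth note gets one count
The top number 12 means 12 sixteenth-note beats per measure
Total = 12 × 11 measures
= 132 sixteenth-note beats


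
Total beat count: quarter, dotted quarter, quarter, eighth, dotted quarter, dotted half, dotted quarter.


Solution.
Beat values:
  quarter = 1 beat
  dotted quarter = 1.5 beats
  quarter = 1 beat
  eighth = 0.5 beats
  dotted quarter = 1.5 beats
  dotted half = 3 beats
  dotted quarter = 1.5 beats
Sum = 1 + 1.5 + 1 + 0.5 + 1.5 + 3 + 1.5
= 10 beats


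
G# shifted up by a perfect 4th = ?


Let's work it out.
perfect 4th: 4 letter names, 5 semitones
Letter: G + 3 → C
Pitch: G# + 5 semitones, spelled as a C → C#
= C#


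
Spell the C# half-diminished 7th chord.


Working:
Half-diminished 7th chord = root + minor 3rd + diminished 5th + minor 7th
Seventh chords stack in thirds, so the letter names are C-E-G-B
Root: C#
Minor 3rd above C#: E
Diminished 5th above C#: G
Minor 7th above C#: B
Chord = C# E G B


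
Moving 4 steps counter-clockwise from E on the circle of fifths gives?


Each counter-clockwise step moves down a perfect 5th (= up a perfect 4th)
From E: E → A → D → G → C
= C


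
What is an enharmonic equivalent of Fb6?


Let's work it out.
Enharmonic notes sound the same pitch but are spelled with different letter names
Fb and E name the same pitch class
= E6


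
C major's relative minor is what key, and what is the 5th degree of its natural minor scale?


The relative minor shares the major's key signature and starts on its 6th degree
6th degree = a major 6th above the tonic; a major 6th above C is A
→ relative minor of C major is A minor
A natural minor scale: A B C D E F G
= A minor; 5th degree = E


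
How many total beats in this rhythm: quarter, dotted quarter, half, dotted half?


Beat values:
  quarter = 1 beat
  dotted quarter = 1.5 beats
  half = 2 beats
  dotted half = 3 beats
Sum = 1 + 1.5 + 2 + 3
= 7.5 beats


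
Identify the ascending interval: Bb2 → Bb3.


Working:
Letter names: B → B spans 8 letter names → an octave
Semitones: Bb2 → Bb3 = 12 half-steps
An octave of 12 semitones is a perfect octave
= perfect octave


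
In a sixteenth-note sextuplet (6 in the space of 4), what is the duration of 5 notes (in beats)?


Sextuplet: 6 notes occupy the space of 4 sixteenth notes
Space = 4 × 1/4 = 1 beat
Each sextuplet note = 1 / 6 = 1/6 beats
5 notes = 5 × 1/6 = 5/6
= 5/6 beats


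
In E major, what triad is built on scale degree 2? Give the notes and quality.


Step by step:
E major scale: E F# G# A B C# D#
Diatonic triad on degree 2 stacks scale notes 2, 4, 6: F# A C#
F#→A = 3 semitones; F#→C# = 7 semitones → minor triad
= F# A C# (minor)


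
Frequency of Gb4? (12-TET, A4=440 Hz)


Let's work it out.
f = 440 × 2^(n/12) where n = semitones from A4
Gb4: -3 semitones from A4
f = 440 × 2^(-3/12)
f = 369.99 Hz


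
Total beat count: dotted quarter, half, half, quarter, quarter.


Beat values:
  dotted quarter = 1.5 beats
  half = 2 beats
  half = 2 beats
  quarter = 1 beat
  quarter = 1 beat
Sum = 1.5 + 2 + 2 + 1 + 1
= 7.5 beats


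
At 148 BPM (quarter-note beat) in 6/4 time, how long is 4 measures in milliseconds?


Quarter-note beat duration = 60000 / 148 ms
Beats per measure (6/4) = 6
One measure = 6 × 60000 / 148 = 360000 / 148 ms
4 measures = 4 × 360000 / 148 = 1440000 / 148
= 9729.7 ms


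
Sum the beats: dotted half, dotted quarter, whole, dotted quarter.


Working:
Beat values:
  dotted half = 3 beats
  dotted quarter = 1.5 beats
  whole = 4 beats
  dotted quarter = 1.5 beats
Sum = 3 + 1.5 + 4 + 1.5
= 10 beats


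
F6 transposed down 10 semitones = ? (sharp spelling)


Reasoning:
F6: chromatic position 5 in octave 6 → absolute = 6×12 + 5 = 77
Transpose down 10: 77 - 10 = 67
67 = 5×12 + 7 → G in octave 5
Result = G5


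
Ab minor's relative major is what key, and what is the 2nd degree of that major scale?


Solution.
The relative major shares the key signature and is a minor 3rd above the minor tonic
A minor 3rd above Ab is Cb
→ relative major of Ab minor is Cb major
Cb major scale: Cb Db Eb Fb Gb Ab Bb
= Cb major; 2nd degree = Db


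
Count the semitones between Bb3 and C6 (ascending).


Reasoning:
Absolute semitone position = octave×12 + chromatic position
Bb3: 3×12 + 10 = 46
C6: 6×12 + 0 = 72
Difference = 72 - 46 = 26
= 26 semitones


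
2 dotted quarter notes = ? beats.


Base quarter note = 1 beat
Dot 1 adds half the previous value: +1/2
One dotted quarter = 1 + 1/2 = 3/2
2 of them = 2 × 3/2 = 3
= 3 beats


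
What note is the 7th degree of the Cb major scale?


Let's work it out.
Major scale pattern: W-W-H-W-W-W-H (2-2-1-2-2-2-1 semitones)
Starting from Cb:
  Cb + 2 semitones → Db
  Db + 2 semitones → Eb
  Eb + 1 semitone → Fb
  Fb + 2 semitones → Gb
  Gb + 2 semitones → Ab
  Ab + 2 semitones → Bb
  Bb + 1 semitone → Cb
Scale: Cb Db Eb Fb Gb Ab Bb
Degree 7 = Bb


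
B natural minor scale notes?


Reasoning:
Natural minor scale pattern: W-H-W-W-H-W-W (2-1-2-2-1-2-2 semitones)
Starting from B:
  B + 2 semitones → C#
  C# + 1 semitone → D
  D + 2 semitones → E
  E + 2 semitones → F#
  F# + 1 semitone → G
  G + 2 semitones → A
  A + 2 semitones → B
Scale = B C# D E F# G A


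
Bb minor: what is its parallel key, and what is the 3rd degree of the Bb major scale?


Working:
Parallel keys share the same tonic but differ in mode
Bb minor → parallel is Bb major
Bb major scale: Bb C D Eb F G A
= Bb major; 3rd degree = D


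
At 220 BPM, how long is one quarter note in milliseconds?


One quarter-note beat = 60000 / BPM = 60000 / 220 ms
Duration = 60000 / 220
= 272.7 ms


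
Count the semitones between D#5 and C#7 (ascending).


Step by step:
Absolute semitone position = octave×12 + chromatic position
D#5: 5×12 + 3 = 63
C#7: 7×12 + 1 = 85
Difference = 85 - 63 = 22
= 22 semitones


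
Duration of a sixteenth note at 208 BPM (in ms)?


Let's work it out.
One quarter-note beat = 60000 / BPM = 60000 / 208 ms
Sixteenth note = 1/4 × quarter note
Duration = 1/4 × 60000 / 208 = 15000 / 208
= 72.1 ms


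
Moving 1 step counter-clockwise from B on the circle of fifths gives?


Each counter-clockwise step moves down a perfect 5th (= up a perfect 4th)
From B: B → E
= E


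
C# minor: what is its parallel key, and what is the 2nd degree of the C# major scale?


Step by step:
Parallel keys share the same tonic but differ in mode
C# minor → parallel is C# major
C# major scale: C# D# E# F# G# A# B#
= C# major; 2nd degree = D#


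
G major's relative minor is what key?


The relative minor shares the major's key signature and starts on its 6th degree
6th degree = a major 6th above the tonic; a major 6th above G is E
→ relative minor of G major is E minor
= E minor


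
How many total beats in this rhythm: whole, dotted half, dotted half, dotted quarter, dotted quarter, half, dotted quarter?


Solution.
Beat values:
  whole = 4 beats
  dotted half = 3 beats
  dotted half = 3 beats
  dotted quarter = 1.5 beats
  dotted quarter = 1.5 beats
  half = 2 beats
  dotted quarter = 1.5 beats
Sum = 4 + 3 + 3 + 1.5 + 1.5 + 2 + 1.5
= 16.5 beats


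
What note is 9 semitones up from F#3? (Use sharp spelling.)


Let's work it out.
F#3: chromatic position 6 in octave 3 → absolute = 3×12 + 6 = 42
Transpose up 9: 42 + 9 = 51
51 = 4×12 + 3 → D# in octave 4
Result = D#4


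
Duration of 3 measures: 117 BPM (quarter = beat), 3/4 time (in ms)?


Solution.
Quarter-note beat duration = 60000 / 117 ms
Beats per measure (3/4) = 3
One measure = 3 × 60000 / 117 = 180000 / 117 ms
3 measures = 3 × 180000 / 117 = 540000 / 117
= 4615.4 ms


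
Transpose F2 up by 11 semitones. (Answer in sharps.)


Solution.
F2: chromatic position 5 in octave 2 → absolute = 2×12 + 5 = 29
Transpose up 11: 29 + 11 = 40
40 = 3×12 + 4 → E in octave 3
Result = E3


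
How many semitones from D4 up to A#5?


Solution.
Absolute semitone position = octave×12 + chromatic position
D4: 4×12 + 2 = 50
A#5: 5×12 + 10 = 70
Difference = 70 - 50 = 20
= 20 semitones


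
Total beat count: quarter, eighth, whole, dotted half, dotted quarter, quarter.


Solution.
Beat values:
  quarter = 1 beat
  eighth = 0.5 beats
  whole = 4 beats
  dotted half = 3 beats
  dotted quarter = 1.5 beats
  quarter = 1 beat
Sum = 1 + 0.5 + 4 + 3 + 1.5 + 1
= 11 beats


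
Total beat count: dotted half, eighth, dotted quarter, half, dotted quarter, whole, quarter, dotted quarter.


Beat values:
  dotted half = 3 beats
  eighth = 0.5 beats
  dotted quarter = 1.5 beats
  half = 2 beats
  dotted quarter = 1.5 beats
  whole = 4 beats
  quarter = 1 beat
  dotted quarter = 1.5 beats
Sum = 3 + 0.5 + 1.5 + 2 + 1.5 + 4 + 1 + 1.5
= 15 beats


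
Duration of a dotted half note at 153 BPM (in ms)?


Let's work it out.
One quarter-note beat = 60000 / BPM = 60000 / 153 ms
Dotted half note = 3 × quarter note
Duration = 3 × 60000 / 153 = 180000 / 153
= 1176.5 ms


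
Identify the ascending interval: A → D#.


Letter names: A → D spans 4 letter names → a 4th
Semitones: A → D# = 6 half-steps
A 4th of 6 semitones is an augmented 4th
= augmented 4th


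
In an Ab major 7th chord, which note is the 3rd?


Reasoning:
Major 7th chord = root + major 3rd + perfect 5th + major 7th
Seventh chords stack in thirds, so the letter names are A-C-E-G
Root: Ab
Major 3rd above Ab: C
Perfect 5th above Ab: Eb
Major 7th above Ab: G
The 3rd = C


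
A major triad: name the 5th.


Major triad = root + major 3rd (4 semitones) + perfect 5th (7 semitones)
A triad on A stacks thirds, so the chord tones use letter names A-C-E
Root: A
Major 3rd above A: C#
Perfect 5th above A: E
The 5th = E


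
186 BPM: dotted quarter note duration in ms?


Step by step:
One quarter-note beat = 60000 / BPM = 60000 / 186 ms
Dotted quarter note = 3/2 × quarter note
Duration = 3/2 × 60000 / 186 = 90000 / 186
= 483.9 ms


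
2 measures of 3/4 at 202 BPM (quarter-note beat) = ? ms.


Quarter-note beat duration = 60000 / 202 ms
Beats per measure (3/4) = 3
One measure = 3 × 60000 / 202 = 180000 / 202 ms
2 measures = 2 × 180000 / 202 = 360000 / 202
= 1782.2 ms


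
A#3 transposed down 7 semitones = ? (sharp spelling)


Let's work it out.
A#3: chromatic position 10 in octave 3 → absolute = 3×12 + 10 = 46
Transpose down 7: 46 - 7 = 39
39 = 3×12 + 3 → D# in octave 3
Result = D#3


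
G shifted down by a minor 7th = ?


Reasoning:
minor 7th: 7 letter names, 10 semitones
Letter: G - 6 → A
Pitch: G - 10 semitones, spelled as an A → A
= A


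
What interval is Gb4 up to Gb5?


Letter names: G → G spans 8 letter names → an octave
Semitones: Gb4 → Gb5 = 12 half-steps
An octave of 12 semitones is a perfect octave
= perfect octave


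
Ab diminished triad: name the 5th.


Diminished triad = root + minor 3rd (3 semitones) + diminished 5th (6 semitones)
A triad on Ab stacks thirds, so the chord tones use letter names A-C-E
Root: Ab
Minor 3rd above Ab: Cb
Diminished 5th above Ab: Ebb
The 5th = Ebb


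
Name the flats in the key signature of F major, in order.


Working:
Flat major keys: C(0), F(1), Bb(2), Eb(3), Ab(4), Db(5), Gb(6), Cb(7)
F major has 1 flat
Order of flats: Bb Eb Ab Db Gb Cb Fb → first 1: Bb
= Bb


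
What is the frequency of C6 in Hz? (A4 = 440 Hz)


Step by step:
f = 440 × 2^(n/12) where n = semitones from A4
C6: 15 semitones from A4
f = 440 × 2^(15/12)
f = 1046.50 Hz


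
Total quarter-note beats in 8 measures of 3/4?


Reasoning:
Time signature 3/4: the bottom number 4 means the quarter note gets one count
The top number 3 means 3 quarter-note beats per measure
Total = 3 × 8 measures
= 24 quarter-note beats


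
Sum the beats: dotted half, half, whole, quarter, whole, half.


Working:
Beat values:
  dotted half = 3 beats
  half = 2 beats
  whole = 4 beats
  quarter = 1 beat
  whole = 4 beats
  half = 2 beats
Sum = 3 + 2 + 4 + 1 + 4 + 2
= 16 beats
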